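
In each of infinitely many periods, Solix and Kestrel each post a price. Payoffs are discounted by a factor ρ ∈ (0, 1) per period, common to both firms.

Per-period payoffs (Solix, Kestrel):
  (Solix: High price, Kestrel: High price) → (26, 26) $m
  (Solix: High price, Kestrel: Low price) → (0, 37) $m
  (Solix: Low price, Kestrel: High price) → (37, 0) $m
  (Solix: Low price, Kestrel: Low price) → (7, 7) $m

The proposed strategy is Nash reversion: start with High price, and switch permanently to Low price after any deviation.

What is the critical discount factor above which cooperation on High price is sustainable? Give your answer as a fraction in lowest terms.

Cooperation forever yields 26 each period: 26/(1−ρ).
Deviating yields 37 once, then 7 forever: 37 + 7ρ/(1−ρ).
No profitable deviation requires 26/(1−ρ) ≥ 37 + 7ρ/(1−ρ).
Multiplying by (1−ρ): 26 ≥ 37(1−ρ) + 7ρ = 37 − 30ρ.
So 30ρ ≥ 11, i.e. ρ ≥ 11/30.

11/30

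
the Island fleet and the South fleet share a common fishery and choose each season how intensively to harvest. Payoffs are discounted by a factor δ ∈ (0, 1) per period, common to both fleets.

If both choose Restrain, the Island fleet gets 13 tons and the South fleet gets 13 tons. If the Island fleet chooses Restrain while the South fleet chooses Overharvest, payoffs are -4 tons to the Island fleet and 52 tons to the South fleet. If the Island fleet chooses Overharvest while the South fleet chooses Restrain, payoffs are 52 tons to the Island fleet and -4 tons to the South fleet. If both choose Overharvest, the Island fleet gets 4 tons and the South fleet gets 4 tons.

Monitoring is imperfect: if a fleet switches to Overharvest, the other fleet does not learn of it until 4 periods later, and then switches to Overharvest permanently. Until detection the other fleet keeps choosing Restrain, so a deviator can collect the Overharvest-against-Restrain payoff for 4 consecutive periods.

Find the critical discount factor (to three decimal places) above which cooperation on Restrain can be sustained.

0.949

The best deviation is to choose Overharvest for all 4 undetected periods, earning 52 each, then 4 forever once detected.
Deviation value: 52(1−δ^4)/(1−δ) + 4δ^4/(1−δ); cooperation value: 13/(1−δ).
IC: 13 ≥ 52(1−δ^4) + 4δ^4 = 52 − 48δ^4.
So δ^4 ≥ 39/48 = 13/16, giving δ ≥ (13/16)^(1/4) ≈ 0.949.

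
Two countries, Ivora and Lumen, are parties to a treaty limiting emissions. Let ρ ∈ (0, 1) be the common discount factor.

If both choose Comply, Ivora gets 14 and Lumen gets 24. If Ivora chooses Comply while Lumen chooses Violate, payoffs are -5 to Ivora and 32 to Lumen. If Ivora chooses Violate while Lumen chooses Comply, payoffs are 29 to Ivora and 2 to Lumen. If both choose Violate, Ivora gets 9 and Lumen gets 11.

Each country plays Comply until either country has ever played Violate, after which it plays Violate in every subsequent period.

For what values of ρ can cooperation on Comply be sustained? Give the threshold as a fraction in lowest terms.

Ivora: cooperation gives 14 each period; deviation gives 29 once then 9 forever.
  14/(1−ρ) ≥ 29 + 9ρ/(1−ρ) ⇒ ρ ≥ 15/20 = 3/4.
Lumen: cooperation gives 24 each period; deviation gives 32 once then 11 forever.
  ρ ≥ 8/21.
Both must hold, so the binding constraint is Ivora's: ρ ≥ 3/4.

3/4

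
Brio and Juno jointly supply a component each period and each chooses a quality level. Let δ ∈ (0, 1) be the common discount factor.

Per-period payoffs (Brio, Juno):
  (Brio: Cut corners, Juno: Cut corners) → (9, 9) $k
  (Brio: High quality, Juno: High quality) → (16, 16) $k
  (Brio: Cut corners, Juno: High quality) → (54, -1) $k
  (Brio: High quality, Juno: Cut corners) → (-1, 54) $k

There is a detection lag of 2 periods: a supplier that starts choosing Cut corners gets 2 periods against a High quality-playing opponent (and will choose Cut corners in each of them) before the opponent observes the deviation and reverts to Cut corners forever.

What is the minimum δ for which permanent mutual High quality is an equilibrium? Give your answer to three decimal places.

A deviator earns 54 for 2 periods, then 9 forever; cooperating earns 16 forever. Multiplying the IC by (1−δ):
16 ≥ 54(1−δ^2) + 9δ^2, so 45·δ^2 ≥ 38 and δ^2 ≥ 38/45.
δ ≥ (38/45)^(1/2) ≈ 0.919.

0.919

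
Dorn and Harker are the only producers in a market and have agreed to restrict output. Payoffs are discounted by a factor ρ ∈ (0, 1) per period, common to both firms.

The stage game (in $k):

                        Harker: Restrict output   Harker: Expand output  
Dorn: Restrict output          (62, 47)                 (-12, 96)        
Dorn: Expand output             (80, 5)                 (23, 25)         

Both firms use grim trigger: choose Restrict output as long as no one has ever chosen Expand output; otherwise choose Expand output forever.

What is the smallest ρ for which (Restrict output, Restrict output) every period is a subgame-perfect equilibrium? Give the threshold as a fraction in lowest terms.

49/71

Dorn's threshold: (80−62)/(80−23) = 6/19.
Harker's threshold: (96−47)/(96−25) = 49/71.
6/19 < 49/71, so Harker binds and ρ* = 49/71.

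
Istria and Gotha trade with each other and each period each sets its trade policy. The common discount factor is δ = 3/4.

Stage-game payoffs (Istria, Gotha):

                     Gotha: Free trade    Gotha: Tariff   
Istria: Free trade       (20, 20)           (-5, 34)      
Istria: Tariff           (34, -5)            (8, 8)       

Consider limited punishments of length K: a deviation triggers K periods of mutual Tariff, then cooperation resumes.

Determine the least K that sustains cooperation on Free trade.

No profitable deviation requires (20−8)(δ+…+δ^K) ≥ 34−20, i.e. δ+…+δ^K ≥ 7/6 ≈ 1.1667.
With δ = 3/4, the partial sums are K=1: 0.7500, K=2: 1.3125.
K = 2 is the first length at which the sum reaches 1.1667.

2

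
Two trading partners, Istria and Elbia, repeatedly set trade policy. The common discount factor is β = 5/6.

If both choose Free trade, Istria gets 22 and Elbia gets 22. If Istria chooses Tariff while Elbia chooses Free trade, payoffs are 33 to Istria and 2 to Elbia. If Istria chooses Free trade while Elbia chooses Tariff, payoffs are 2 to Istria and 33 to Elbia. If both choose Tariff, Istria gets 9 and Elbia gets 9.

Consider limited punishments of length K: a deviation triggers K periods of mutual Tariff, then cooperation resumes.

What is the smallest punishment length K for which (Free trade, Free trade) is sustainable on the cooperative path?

IC: β(1−β^K)/(1−β) ≥ (33−22)/(22−9) = 11/13.
With β = 5/6: need 1 − β^K ≥ 11/13·(1−5/6)/(5/6), i.e. β^K ≤ 0.8308.
Since (5/6)^1 = 0.8333 and (5/6)^2 = 0.6944, the smallest such K is 2.

2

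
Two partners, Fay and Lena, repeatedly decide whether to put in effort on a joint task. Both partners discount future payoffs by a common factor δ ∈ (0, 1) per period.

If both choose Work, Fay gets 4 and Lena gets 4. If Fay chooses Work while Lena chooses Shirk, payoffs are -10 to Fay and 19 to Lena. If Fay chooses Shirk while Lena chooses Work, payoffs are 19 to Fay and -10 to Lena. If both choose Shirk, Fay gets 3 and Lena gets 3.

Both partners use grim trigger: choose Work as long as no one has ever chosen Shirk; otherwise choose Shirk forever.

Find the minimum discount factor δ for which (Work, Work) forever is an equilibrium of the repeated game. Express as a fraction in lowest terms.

One-period gain from deviating is 19 − 4 = 15. The loss is 4 − 3 = 1 in every subsequent period, with present value 1·δ/(1−δ).
Deviation is unprofitable when 1·δ/(1−δ) ≥ 15, i.e. δ/(1−δ) ≥ 15.
Equivalently δ ≥ 15/(15+1) = 15/16.

15/16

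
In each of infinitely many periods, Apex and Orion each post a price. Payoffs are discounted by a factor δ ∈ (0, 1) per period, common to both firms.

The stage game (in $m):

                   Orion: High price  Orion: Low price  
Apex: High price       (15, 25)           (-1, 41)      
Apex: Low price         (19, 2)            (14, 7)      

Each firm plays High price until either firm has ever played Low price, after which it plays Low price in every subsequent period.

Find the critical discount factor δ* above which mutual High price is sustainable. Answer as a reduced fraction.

4/5

Apex's threshold: (19−15)/(19−14) = 4/5.
Orion's threshold: (41−25)/(41−7) = 8/17.
4/5 > 8/17, so Apex binds and δ* = 4/5.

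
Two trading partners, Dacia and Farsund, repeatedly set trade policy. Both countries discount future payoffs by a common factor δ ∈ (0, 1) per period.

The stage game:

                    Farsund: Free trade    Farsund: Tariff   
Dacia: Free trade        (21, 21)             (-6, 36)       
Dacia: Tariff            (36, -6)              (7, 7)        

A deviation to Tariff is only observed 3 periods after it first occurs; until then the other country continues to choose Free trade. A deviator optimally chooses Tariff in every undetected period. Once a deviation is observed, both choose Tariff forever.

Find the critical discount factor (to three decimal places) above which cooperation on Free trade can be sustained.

A deviator earns 36 for 3 periods, then 7 forever; cooperating earns 21 forever. Multiplying the IC by (1−δ):
21 ≥ 36(1−δ^3) + 7δ^3, so 29·δ^3 ≥ 15 and δ^3 ≥ 15/29.
δ ≥ (15/29)^(1/3) ≈ 0.803.

0.803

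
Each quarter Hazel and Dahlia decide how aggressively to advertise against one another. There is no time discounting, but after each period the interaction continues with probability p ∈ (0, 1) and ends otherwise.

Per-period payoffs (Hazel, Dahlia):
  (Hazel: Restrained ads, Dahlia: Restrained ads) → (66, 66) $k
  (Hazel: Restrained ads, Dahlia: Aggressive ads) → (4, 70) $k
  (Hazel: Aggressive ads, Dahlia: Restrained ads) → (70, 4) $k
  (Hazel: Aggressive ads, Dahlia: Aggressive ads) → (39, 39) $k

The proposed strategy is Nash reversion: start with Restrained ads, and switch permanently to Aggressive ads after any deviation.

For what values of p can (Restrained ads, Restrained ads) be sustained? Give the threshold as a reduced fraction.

With no time discounting, the continuation probability p plays the role of the discount factor.
Grim-trigger IC: 66/(1−p) ≥ 70 + 39p/(1−p) ⇒ p ≥ (70−66)/(70−39) = 4/31.

4/31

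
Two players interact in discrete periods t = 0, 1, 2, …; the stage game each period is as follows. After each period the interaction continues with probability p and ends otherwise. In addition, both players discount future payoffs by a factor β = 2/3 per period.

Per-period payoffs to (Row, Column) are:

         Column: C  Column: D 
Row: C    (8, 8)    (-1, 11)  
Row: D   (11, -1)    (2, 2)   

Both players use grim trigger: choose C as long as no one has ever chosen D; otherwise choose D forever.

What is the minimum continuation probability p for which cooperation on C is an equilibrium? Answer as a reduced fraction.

With continuation probability p and discount β, the effective per-period discount factor is βp.
Grim-trigger IC: βp ≥ (11−8)/(11−2) = 1/3.
So p ≥ (1/3)/(2/3) = 1/2.

1/2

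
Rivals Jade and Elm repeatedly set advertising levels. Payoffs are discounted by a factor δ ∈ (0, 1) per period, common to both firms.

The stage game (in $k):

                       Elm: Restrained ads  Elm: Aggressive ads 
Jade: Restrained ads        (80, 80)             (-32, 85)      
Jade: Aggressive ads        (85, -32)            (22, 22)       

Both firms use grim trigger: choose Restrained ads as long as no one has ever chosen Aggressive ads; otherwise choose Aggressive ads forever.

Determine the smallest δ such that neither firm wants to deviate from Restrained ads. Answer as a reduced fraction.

5/63

80/(1−δ) ≥ 85 + 22δ/(1−δ)
80 ≥ 85 − 63δ
δ ≥ 5/63.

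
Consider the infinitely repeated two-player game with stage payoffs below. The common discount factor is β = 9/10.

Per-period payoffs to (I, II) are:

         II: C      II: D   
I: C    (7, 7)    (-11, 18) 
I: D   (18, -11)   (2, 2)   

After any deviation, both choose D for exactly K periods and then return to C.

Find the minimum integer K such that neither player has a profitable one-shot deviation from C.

No profitable deviation requires (7−2)(β+…+β^K) ≥ 18−7, i.e. β+…+β^K ≥ 11/5 ≈ 2.2000.
With β = 9/10, the partial sums are K=1: 0.9000, K=2: 1.7100, K=3: 2.4390.
K = 3 is the first length at which the sum reaches 2.2000.

3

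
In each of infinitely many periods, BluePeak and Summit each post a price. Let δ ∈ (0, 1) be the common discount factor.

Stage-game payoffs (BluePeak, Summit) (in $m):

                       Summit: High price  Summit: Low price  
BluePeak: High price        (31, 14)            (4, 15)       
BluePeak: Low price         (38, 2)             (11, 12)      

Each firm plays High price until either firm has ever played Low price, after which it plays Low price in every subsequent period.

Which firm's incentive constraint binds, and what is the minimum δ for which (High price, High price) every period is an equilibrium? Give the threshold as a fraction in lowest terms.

BluePeak's threshold: (38−31)/(38−11) = 7/27.
Summit's threshold: (15−14)/(15−12) = 1/3.
7/27 < 1/3, so Summit binds and δ* = 1/3.

Summit; δ ≥ 1/3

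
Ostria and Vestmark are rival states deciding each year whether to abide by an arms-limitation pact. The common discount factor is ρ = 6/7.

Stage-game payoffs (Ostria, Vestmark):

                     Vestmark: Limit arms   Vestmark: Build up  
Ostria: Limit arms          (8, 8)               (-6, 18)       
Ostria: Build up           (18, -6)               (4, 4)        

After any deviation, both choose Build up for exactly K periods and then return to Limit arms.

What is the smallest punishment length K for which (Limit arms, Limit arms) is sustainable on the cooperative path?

4

IC: ρ(1−ρ^K)/(1−ρ) ≥ (18−8)/(8−4) = 5/2.
With ρ = 6/7: need 1 − ρ^K ≥ 5/2·(1−6/7)/(6/7), i.e. ρ^K ≤ 0.5833.
Since (6/7)^3 = 0.6297 and (6/7)^4 = 0.5398, the smallest such K is 4.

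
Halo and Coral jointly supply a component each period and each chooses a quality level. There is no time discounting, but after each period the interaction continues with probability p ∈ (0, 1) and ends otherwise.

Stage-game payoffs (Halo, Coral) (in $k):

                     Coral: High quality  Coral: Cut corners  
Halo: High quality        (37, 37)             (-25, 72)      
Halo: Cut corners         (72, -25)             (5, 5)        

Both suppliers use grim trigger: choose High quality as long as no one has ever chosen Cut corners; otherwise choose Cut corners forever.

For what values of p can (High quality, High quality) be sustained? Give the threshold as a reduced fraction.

35/67

Expected cooperation value is 37 + p·37 + p²·37 + … = 37/(1−p); deviation gives 72 + p·5/(1−p).
37 ≥ 72(1−p) + 5p ⇒ 67p ≥ 35 ⇒ p ≥ 35/67.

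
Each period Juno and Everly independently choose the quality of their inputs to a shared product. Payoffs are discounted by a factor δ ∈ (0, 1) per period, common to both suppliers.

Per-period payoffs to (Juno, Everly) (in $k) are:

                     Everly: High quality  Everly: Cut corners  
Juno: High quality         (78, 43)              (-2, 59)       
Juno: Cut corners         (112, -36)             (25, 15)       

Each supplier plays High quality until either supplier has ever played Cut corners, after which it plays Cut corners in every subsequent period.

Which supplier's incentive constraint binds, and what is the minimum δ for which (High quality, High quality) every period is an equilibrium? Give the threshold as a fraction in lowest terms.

Juno: cooperation gives 78 each period; deviation gives 112 once then 25 forever.
  78/(1−δ) ≥ 112 + 25δ/(1−δ) ⇒ δ ≥ 34/87.
Everly: cooperation gives 43 each period; deviation gives 59 once then 15 forever.
  δ ≥ 16/44 = 4/11.
Both must hold, so the binding constraint is Juno's: δ ≥ 34/87.

Juno; δ ≥ 34/87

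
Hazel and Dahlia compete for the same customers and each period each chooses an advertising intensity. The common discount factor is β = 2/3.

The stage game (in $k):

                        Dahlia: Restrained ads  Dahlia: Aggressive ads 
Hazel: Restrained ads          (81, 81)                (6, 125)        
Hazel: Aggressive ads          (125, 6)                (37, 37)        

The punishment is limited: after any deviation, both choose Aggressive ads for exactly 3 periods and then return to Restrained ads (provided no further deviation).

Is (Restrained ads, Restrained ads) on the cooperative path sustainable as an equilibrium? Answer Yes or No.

A one-shot deviation gives 125 now, then 37 for 3 periods, then back to 81.
Gain from deviating: (125−81) today; loss: (81−37) in each of the next 3 periods.
No-deviation condition: (81−37)(β+…+β^3) ≥ 125−81, i.e. β+…+β^3 ≥ 1.
At β = 2/3: β+…+β^3 = 1.4074 ≥ 1.0000.
So cooperation is sustainable.

Yes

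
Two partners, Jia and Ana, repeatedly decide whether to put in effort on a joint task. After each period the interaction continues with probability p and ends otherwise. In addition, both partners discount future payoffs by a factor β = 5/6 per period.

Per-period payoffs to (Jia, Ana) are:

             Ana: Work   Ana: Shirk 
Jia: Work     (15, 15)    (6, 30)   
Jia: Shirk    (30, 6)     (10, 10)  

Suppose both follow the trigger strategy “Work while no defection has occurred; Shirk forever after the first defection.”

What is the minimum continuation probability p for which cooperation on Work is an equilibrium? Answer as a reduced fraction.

Expected continuation weight on next period's payoff is β·p = 5/6·p, which plays the role of the discount factor.
Cooperation requires 5/6·p ≥ (30−15)/(30−10) = 3/4, hence p ≥ 9/10.

9/10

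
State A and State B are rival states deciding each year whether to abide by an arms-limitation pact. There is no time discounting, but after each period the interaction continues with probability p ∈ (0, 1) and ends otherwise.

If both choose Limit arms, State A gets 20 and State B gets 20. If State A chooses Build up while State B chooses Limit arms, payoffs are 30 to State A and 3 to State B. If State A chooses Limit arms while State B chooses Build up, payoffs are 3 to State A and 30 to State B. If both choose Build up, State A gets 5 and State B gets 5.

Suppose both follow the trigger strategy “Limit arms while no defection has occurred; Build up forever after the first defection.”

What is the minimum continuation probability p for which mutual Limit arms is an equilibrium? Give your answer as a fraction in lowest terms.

With no time discounting, the continuation probability p plays the role of the discount factor.
Grim-trigger IC: 20/(1−p) ≥ 30 + 5p/(1−p) ⇒ p ≥ (30−20)/(30−5) = 2/5.

2/5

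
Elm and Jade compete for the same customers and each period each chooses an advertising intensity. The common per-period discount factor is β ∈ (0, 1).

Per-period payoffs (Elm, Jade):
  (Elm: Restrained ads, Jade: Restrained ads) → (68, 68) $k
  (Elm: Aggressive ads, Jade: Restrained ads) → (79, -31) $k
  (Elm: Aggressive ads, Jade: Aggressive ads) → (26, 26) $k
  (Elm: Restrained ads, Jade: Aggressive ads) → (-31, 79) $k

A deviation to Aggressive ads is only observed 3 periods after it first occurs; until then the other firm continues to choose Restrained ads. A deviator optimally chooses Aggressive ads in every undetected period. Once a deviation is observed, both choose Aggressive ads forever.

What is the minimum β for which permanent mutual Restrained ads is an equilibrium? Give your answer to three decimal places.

0.592

Deviating for the 3 undetected periods gains 79−68 = 11 per period over cooperation, then loses 68−26 = 42 per period forever once punishment starts.
Gain: 11(1 + β + … + β^2); loss: 42·β^3/(1−β).
No profitable deviation ⇔ 11(1−β^3) ≤ 42·β^3, i.e. β^3 ≥ 11/(11+42) = 11/53.
Hence β ≥ (11/53)^(1/3) ≈ 0.592.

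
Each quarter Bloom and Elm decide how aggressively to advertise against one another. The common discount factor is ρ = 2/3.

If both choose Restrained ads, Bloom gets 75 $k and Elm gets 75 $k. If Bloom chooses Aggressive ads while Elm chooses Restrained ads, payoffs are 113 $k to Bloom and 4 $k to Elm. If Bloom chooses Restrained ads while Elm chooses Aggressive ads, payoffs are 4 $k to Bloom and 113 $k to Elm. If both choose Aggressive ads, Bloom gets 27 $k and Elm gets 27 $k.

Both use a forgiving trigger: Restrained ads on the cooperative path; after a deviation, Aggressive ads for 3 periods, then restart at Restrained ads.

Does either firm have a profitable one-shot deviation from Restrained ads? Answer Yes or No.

No

IC: ρ+…+ρ^3 ≥ (113−75)/(75−27) = 19/24.
At ρ = 2/3: partial sum = 1.4074 ≥ 0.7917. Cooperation sustainable.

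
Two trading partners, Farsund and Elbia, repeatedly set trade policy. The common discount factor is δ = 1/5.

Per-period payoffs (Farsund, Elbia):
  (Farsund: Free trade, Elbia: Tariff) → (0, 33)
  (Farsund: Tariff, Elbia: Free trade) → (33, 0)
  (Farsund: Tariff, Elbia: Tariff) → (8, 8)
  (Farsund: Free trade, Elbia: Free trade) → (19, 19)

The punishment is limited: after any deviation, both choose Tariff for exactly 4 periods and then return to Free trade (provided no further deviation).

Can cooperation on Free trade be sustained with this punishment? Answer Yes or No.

No

Comparing payoff streams over the 5 periods until play realigns: cooperate → 19(1+δ+…+δ^4); deviate → 33 + 8(δ+…+δ^4).
Cooperation is sustained iff (19−8)(δ+…+δ^4) ≥ 33−19.
δ+…+δ^4 = 1/5·(1−(1/5)^4)/(1−1/5) = 0.2496, and (33−19)/(19−8) = 1.2727.
0.2496 < 1.2727, so cooperation is not sustainable.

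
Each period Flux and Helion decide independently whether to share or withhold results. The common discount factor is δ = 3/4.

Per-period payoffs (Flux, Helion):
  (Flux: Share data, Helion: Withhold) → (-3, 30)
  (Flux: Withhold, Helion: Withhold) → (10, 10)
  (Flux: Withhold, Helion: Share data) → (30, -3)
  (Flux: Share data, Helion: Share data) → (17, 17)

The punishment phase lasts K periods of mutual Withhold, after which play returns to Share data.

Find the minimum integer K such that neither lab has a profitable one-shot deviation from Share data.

IC: δ(1−δ^K)/(1−δ) ≥ (30−17)/(17−10) = 13/7.
With δ = 3/4: need 1 − δ^K ≥ 13/7·(1−3/4)/(3/4), i.e. δ^K ≤ 0.3810.
Since (3/4)^3 = 0.4219 and (3/4)^4 = 0.3164, the smallest such K is 4.

4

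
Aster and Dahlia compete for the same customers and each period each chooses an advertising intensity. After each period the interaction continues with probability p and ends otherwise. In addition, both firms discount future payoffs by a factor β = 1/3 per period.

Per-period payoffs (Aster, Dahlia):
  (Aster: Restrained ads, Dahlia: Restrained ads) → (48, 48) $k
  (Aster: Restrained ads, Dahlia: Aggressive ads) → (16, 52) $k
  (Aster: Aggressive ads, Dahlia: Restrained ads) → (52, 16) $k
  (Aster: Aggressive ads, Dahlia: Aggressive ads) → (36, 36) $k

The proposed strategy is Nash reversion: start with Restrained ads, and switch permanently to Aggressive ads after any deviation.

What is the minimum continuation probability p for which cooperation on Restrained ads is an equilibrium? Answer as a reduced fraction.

With continuation probability p and discount β, the effective per-period discount factor is βp.
Grim-trigger IC: βp ≥ (52−48)/(52−36) = 1/4.
So p ≥ (1/4)/(1/3) = 3/4.

3/4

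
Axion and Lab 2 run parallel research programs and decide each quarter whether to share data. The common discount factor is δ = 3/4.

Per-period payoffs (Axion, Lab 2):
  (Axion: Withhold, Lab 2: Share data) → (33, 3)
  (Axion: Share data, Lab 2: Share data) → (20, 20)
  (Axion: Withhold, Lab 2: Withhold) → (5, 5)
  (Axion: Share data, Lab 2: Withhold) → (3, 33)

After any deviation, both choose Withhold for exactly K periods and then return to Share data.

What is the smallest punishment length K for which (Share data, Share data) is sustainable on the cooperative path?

2

IC: δ(1−δ^K)/(1−δ) ≥ (33−20)/(20−5) = 13/15.
With δ = 3/4: need 1 − δ^K ≥ 13/15·(1−3/4)/(3/4), i.e. δ^K ≤ 0.7111.
Since (3/4)^1 = 0.7500 and (3/4)^2 = 0.5625, the smallest such K is 2.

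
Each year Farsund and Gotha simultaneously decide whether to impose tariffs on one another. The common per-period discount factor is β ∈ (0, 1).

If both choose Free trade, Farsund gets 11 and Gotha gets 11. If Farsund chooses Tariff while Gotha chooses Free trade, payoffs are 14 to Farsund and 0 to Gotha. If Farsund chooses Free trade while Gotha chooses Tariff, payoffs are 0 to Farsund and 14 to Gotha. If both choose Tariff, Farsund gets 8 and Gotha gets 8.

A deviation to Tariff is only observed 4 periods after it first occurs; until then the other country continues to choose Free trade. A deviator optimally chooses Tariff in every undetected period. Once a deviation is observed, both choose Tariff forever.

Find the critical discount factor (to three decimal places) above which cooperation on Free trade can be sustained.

0.841

The best deviation is to choose Tariff for all 4 undetected periods, earning 14 each, then 8 forever once detected.
Deviation value: 14(1−β^4)/(1−β) + 8β^4/(1−β); cooperation value: 11/(1−β).
IC: 11 ≥ 14(1−β^4) + 8β^4 = 14 − 6β^4.
So β^4 ≥ 3/6 = 1/2, giving β ≥ (1/2)^(1/4) ≈ 0.841.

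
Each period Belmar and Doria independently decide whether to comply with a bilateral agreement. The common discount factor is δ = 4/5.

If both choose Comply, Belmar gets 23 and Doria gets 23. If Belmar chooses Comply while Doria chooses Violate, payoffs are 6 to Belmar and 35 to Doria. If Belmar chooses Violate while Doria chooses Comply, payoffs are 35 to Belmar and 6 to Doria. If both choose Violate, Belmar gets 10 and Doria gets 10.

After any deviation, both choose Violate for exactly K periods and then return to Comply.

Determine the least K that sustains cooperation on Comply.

2

IC: δ(1−δ^K)/(1−δ) ≥ (35−23)/(23−10) = 12/13.
With δ = 4/5: need 1 − δ^K ≥ 12/13·(1−4/5)/(4/5), i.e. δ^K ≤ 0.7692.
Since (4/5)^1 = 0.8000 and (4/5)^2 = 0.6400, the smallest such K is 2.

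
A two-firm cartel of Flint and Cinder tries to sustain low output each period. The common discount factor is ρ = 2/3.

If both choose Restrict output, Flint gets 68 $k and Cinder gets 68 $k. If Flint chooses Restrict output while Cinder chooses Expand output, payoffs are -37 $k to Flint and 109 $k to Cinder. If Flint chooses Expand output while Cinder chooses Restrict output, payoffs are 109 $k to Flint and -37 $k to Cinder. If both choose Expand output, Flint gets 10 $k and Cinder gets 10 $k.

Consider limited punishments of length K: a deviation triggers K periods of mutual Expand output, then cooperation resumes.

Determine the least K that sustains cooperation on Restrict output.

Need Σ_{k=1}^{K} ρ^k ≥ (109−68)/(68−10) = 0.7069 at ρ = 2/3.
At K = 1 the sum is 0.6667 < 0.7069; at K = 2 it is 1.1111 ≥ 0.7069.
So the minimum punishment length is K = 2.

2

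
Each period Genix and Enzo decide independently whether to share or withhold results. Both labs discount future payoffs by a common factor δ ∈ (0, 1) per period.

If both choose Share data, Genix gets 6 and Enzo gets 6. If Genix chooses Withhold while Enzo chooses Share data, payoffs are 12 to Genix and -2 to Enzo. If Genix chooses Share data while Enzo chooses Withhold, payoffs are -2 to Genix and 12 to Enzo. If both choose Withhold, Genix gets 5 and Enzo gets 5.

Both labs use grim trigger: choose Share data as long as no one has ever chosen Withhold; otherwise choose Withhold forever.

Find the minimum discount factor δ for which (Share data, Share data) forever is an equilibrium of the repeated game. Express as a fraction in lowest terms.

6/7

Cooperation forever yields 6 each period: 6/(1−δ).
Deviating yields 12 once, then 5 forever: 12 + 5δ/(1−δ).
No profitable deviation requires 6/(1−δ) ≥ 12 + 5δ/(1−δ).
Multiplying by (1−δ): 6 ≥ 12(1−δ) + 5δ = 12 − 7δ.
So 7δ ≥ 6, i.e. δ ≥ 6/7.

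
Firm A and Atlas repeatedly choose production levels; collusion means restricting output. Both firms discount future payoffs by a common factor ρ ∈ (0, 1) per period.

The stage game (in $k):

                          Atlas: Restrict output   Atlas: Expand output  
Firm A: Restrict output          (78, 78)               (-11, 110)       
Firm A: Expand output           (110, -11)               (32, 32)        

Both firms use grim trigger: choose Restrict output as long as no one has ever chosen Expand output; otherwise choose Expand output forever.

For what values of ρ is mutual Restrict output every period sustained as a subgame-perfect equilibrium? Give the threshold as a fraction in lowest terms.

One-period gain from deviating is 110 − 78 = 32. The loss is 78 − 32 = 46 in every subsequent period, with present value 46·ρ/(1−ρ).
Deviation is unprofitable when 46·ρ/(1−ρ) ≥ 32, i.e. ρ/(1−ρ) ≥ 16/23.
Equivalently ρ ≥ 32/(32+46) = 16/39.

16/39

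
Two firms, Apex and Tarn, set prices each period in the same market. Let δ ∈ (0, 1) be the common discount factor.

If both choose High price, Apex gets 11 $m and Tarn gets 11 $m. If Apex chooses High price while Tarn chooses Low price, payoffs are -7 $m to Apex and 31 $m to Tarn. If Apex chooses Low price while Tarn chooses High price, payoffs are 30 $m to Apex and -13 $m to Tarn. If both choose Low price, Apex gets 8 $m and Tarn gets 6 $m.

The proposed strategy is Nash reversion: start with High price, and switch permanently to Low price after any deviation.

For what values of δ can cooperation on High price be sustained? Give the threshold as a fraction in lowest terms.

19/22

Apex's threshold: (30−11)/(30−8) = 19/22.
Tarn's threshold: (31−11)/(31−6) = 4/5.
19/22 > 4/5, so Apex binds and δ* = 19/22.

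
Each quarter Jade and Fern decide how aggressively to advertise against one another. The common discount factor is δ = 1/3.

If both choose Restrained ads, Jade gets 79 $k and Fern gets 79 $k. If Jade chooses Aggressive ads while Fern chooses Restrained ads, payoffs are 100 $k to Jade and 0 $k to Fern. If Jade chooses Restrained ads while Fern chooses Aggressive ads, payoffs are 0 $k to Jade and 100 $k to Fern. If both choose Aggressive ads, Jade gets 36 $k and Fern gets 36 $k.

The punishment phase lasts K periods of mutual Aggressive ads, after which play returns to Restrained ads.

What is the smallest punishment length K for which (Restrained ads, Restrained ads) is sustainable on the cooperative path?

No profitable deviation requires (79−36)(δ+…+δ^K) ≥ 100−79, i.e. δ+…+δ^K ≥ 21/43 ≈ 0.4884.
With δ = 1/3, the partial sums are K=1: 0.3333, K=2: 0.4444, K=3: 0.4815, K=4: 0.4938.
K = 4 is the first length at which the sum reaches 0.4884.

4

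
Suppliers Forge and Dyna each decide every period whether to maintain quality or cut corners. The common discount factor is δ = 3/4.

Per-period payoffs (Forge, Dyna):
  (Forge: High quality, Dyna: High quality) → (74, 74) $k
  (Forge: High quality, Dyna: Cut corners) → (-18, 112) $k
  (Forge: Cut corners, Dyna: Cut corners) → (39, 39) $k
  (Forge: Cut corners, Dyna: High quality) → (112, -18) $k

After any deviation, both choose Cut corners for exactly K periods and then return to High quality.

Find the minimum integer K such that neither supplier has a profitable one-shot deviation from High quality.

2

Need Σ_{k=1}^{K} δ^k ≥ (112−74)/(74−39) = 1.0857 at δ = 3/4.
At K = 1 the sum is 0.7500 < 1.0857; at K = 2 it is 1.3125 ≥ 1.0857.
So the minimum punishment length is K = 2.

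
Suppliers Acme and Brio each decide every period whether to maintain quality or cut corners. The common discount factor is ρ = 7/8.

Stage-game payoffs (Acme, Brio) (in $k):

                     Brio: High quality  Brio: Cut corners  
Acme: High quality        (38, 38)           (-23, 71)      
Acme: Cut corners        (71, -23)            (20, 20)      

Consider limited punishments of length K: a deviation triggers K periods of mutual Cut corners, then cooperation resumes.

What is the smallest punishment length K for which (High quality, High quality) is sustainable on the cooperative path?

3

IC: ρ(1−ρ^K)/(1−ρ) ≥ (71−38)/(38−20) = 11/6.
With ρ = 7/8: need 1 − ρ^K ≥ 11/6·(1−7/8)/(7/8), i.e. ρ^K ≤ 0.7381.
Since (7/8)^2 = 0.7656 and (7/8)^3 = 0.6699, the smallest such K is 3.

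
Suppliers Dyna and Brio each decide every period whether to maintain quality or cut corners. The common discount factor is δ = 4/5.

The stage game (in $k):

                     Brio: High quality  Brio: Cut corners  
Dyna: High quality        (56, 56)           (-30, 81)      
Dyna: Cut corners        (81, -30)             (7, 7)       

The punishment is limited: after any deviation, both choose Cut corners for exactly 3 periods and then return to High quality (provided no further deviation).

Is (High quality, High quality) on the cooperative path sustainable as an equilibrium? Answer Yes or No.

Yes

A one-shot deviation gives 81 now, then 7 for 3 periods, then back to 56.
Gain from deviating: (81−56) today; loss: (56−7) in each of the next 3 periods.
No-deviation condition: (56−7)(δ+…+δ^3) ≥ 81−56, i.e. δ+…+δ^3 ≥ 25/49.
At δ = 4/5: δ+…+δ^3 = 1.9520 ≥ 0.5102.
So cooperation is sustainable.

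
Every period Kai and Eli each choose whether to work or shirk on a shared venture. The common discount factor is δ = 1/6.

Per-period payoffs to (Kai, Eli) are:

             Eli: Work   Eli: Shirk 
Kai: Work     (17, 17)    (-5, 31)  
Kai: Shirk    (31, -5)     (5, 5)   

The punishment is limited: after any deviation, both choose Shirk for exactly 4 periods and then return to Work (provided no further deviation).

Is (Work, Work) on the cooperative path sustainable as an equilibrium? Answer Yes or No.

No

IC: δ+…+δ^4 ≥ (31−17)/(17−5) = 7/6.
At δ = 1/6: partial sum = 0.1998 < 1.1667. Cooperation not sustainable.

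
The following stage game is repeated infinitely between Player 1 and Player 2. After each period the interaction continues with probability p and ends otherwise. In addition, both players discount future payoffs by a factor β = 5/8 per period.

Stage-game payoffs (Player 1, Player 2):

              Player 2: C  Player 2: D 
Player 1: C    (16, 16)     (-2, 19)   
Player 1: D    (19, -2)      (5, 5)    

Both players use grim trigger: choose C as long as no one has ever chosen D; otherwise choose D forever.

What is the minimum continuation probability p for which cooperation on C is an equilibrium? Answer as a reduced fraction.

12/35

Expected continuation weight on next period's payoff is β·p = 5/8·p, which plays the role of the discount factor.
Cooperation requires 5/8·p ≥ (19−16)/(19−5) = 3/14, hence p ≥ 12/35.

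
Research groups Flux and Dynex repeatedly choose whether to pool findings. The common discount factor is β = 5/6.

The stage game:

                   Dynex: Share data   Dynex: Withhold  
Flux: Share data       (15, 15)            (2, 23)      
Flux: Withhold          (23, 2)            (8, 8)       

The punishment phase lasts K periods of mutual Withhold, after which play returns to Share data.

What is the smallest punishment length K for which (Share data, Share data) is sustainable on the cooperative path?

2

No profitable deviation requires (15−8)(β+…+β^K) ≥ 23−15, i.e. β+…+β^K ≥ 8/7 ≈ 1.1429.
With β = 5/6, the partial sums are K=1: 0.8333, K=2: 1.5278.
K = 2 is the first length at which the sum reaches 1.1429.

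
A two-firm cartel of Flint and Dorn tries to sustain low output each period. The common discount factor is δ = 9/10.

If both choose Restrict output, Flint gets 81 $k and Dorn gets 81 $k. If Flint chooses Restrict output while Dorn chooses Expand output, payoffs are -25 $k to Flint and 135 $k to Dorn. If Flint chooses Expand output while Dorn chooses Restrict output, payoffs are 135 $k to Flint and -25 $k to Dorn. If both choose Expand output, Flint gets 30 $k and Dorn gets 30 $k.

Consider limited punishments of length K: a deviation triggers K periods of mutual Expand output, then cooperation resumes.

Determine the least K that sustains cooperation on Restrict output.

Need Σ_{k=1}^{K} δ^k ≥ (135−81)/(81−30) = 1.0588 at δ = 9/10.
At K = 1 the sum is 0.9000 < 1.0588; at K = 2 it is 1.7100 ≥ 1.0588.
So the minimum punishment length is K = 2.

2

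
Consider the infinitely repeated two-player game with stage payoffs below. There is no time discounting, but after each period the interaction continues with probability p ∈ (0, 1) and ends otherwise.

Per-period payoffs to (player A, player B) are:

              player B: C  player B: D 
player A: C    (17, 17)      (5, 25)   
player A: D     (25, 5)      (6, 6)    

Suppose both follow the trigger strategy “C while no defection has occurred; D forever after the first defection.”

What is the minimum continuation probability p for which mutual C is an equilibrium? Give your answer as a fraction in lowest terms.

8/19

Expected cooperation value is 17 + p·17 + p²·17 + … = 17/(1−p); deviation gives 25 + p·6/(1−p).
17 ≥ 25(1−p) + 6p ⇒ 19p ≥ 8 ⇒ p ≥ 8/19.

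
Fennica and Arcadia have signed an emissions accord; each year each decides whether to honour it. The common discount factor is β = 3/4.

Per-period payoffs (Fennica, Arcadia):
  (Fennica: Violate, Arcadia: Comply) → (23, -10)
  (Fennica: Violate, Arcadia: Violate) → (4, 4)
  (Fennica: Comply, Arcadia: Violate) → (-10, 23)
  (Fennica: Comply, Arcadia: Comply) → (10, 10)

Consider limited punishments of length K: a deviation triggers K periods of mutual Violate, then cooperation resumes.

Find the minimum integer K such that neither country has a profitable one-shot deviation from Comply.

Need Σ_{k=1}^{K} β^k ≥ (23−10)/(10−4) = 2.1667 at β = 3/4.
At K = 4 the sum is 2.0508 < 2.1667; at K = 5 it is 2.2881 ≥ 2.1667.
So the minimum punishment length is K = 5.

5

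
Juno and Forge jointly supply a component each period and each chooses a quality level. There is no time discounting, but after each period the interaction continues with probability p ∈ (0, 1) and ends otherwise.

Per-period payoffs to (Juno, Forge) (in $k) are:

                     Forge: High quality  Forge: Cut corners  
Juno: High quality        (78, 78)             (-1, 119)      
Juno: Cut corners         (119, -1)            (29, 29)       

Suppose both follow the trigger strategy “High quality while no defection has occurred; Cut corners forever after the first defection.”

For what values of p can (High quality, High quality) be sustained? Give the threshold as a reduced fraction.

Expected cooperation value is 78 + p·78 + p²·78 + … = 78/(1−p); deviation gives 119 + p·29/(1−p).
78 ≥ 119(1−p) + 29p ⇒ 90p ≥ 41 ⇒ p ≥ 41/90.

41/90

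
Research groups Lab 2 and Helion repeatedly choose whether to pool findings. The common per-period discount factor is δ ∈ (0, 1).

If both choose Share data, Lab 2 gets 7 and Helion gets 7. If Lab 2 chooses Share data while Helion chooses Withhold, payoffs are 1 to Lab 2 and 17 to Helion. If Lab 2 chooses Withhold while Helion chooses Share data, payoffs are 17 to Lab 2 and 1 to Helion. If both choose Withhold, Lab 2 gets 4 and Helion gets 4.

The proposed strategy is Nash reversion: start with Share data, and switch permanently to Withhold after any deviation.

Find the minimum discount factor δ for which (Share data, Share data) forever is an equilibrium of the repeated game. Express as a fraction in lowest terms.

10/13

7/(1−δ) ≥ 17 + 4δ/(1−δ)
7 ≥ 17 − 13δ
δ ≥ 10/13.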